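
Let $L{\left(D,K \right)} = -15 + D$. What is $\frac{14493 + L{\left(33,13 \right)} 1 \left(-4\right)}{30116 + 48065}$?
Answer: $\frac{14421}{78181} \approx 0.18446$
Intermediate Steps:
$\frac{14493 + L{\left(33,13 \right)} 1 \left(-4\right)}{30116 + 48065} = \frac{14493 + \left(-15 + 33\right) 1 \left(-4\right)}{30116 + 48065} = \frac{14493 + 18 \left(-4\right)}{78181} = \left(14493 - 72\right) \frac{1}{78181} = 14421 \cdot \frac{1}{78181} = \frac{14421}{78181}$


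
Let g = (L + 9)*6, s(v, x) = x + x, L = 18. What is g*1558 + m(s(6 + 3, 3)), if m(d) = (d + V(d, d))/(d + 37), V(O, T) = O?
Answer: 10853040/43 ≈ 2.5240e+5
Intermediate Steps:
s(v, x) = 2*x
m(d) = 2*d/(37 + d) (m(d) = (d + d)/(d + 37) = (2*d)/(37 + d) = 2*d/(37 + d))
g = 162 (g = (18 + 9)*6 = 27*6 = 162)
g*1558 + m(s(6 + 3, 3)) = 162*1558 + 2*(2*3)/(37 + 2*3) = 252396 + 2*6/(37 + 6) = 252396 + 2*6/43 = 252396 + 2*6*(1/43) = 252396 + 12/43 = 10853040/43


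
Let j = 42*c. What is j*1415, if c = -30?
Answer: -1782900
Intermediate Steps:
j = -1260 (j = 42*(-30) = -1260)
j*1415 = -1260*1415 = -1782900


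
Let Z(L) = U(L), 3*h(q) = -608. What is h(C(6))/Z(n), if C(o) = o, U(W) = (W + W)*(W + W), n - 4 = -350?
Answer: -38/89787 ≈ -0.00042322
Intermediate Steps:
n = -346 (n = 4 - 350 = -346)
U(W) = 4*W**2 (U(W) = (2*W)*(2*W) = 4*W**2)
h(q) = -608/3 (h(q) = (1/3)*(-608) = -608/3)
Z(L) = 4*L**2
h(C(6))/Z(n) = -608/(3*(4*(-346)**2)) = -608/(3*(4*119716)) = -608/3/478864 = -608/3*1/478864 = -38/89787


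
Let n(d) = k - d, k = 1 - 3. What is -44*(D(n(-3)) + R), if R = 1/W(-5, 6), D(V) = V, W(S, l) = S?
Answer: -176/5 ≈ -35.200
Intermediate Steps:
k = -2
n(d) = -2 - d
R = -1/5 (R = 1/(-5) = -1/5 ≈ -0.20000)
-44*(D(n(-3)) + R) = -44*((-2 - 1*(-3)) - 1/5) = -44*((-2 + 3) - 1/5) = -44*(1 - 1/5) = -44*4/5 = -176/5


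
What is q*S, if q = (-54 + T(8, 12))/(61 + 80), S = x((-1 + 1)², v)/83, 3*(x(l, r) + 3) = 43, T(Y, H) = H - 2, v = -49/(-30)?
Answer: -1496/35109 ≈ -0.042610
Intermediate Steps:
v = 49/30 (v = -49*(-1/30) = 49/30 ≈ 1.6333)
T(Y, H) = -2 + H
x(l, r) = 34/3 (x(l, r) = -3 + (⅓)*43 = -3 + 43/3 = 34/3)
S = 34/249 (S = (34/3)/83 = (34/3)*(1/83) = 34/249 ≈ 0.13655)
q = -44/141 (q = (-54 + (-2 + 12))/(61 + 80) = (-54 + 10)/141 = -44*1/141 = -44/141 ≈ -0.31206)
q*S = -44/141*34/249 = -1496/35109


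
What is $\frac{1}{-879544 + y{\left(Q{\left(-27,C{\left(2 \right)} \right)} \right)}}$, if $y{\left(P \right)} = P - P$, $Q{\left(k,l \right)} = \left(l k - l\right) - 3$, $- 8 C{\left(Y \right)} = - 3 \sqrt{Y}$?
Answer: $- \frac{1}{879544} \approx -1.137 \cdot 10^{-6}$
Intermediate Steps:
$C{\left(Y \right)} = \frac{3 \sqrt{Y}}{8}$ ($C{\left(Y \right)} = - \frac{\left(-3\right) \sqrt{Y}}{8} = \frac{3 \sqrt{Y}}{8}$)
$Q{\left(k,l \right)} = -3 - l + k l$ ($Q{\left(k,l \right)} = \left(k l - l\right) - 3 = \left(- l + k l\right) - 3 = -3 - l + k l$)
$y{\left(P \right)} = 0$
$\frac{1}{-879544 + y{\left(Q{\left(-27,C{\left(2 \right)} \right)} \right)}} = \frac{1}{-879544 + 0} = \frac{1}{-879544} = - \frac{1}{879544}$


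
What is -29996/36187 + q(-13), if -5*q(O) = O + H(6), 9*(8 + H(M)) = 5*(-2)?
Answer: 5851393/1628415 ≈ 3.5933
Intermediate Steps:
H(M) = -82/9 (H(M) = -8 + (5*(-2))/9 = -8 + (⅑)*(-10) = -8 - 10/9 = -82/9)
q(O) = 82/45 - O/5 (q(O) = -(O - 82/9)/5 = -(-82/9 + O)/5 = 82/45 - O/5)
-29996/36187 + q(-13) = -29996/36187 + (82/45 - ⅕*(-13)) = -29996*1/36187 + (82/45 + 13/5) = -29996/36187 + 199/45 = 5851393/1628415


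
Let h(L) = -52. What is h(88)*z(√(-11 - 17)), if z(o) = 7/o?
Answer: 26*I*√7 ≈ 68.79*I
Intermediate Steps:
h(88)*z(√(-11 - 17)) = -364/(√(-11 - 17)) = -364/(√(-28)) = -364/(2*I*√7) = -364*(-I*√7/14) = -(-26)*I*√7 = 26*I*√7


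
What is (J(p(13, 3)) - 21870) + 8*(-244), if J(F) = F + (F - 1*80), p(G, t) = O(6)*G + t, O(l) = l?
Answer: -23740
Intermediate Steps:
p(G, t) = t + 6*G (p(G, t) = 6*G + t = t + 6*G)
J(F) = -80 + 2*F (J(F) = F + (F - 80) = F + (-80 + F) = -80 + 2*F)
(J(p(13, 3)) - 21870) + 8*(-244) = ((-80 + 2*(3 + 6*13)) - 21870) + 8*(-244) = ((-80 + 2*(3 + 78)) - 21870) - 1952 = ((-80 + 2*81) - 21870) - 1952 = ((-80 + 162) - 21870) - 1952 = (82 - 21870) - 1952 = -21788 - 1952 = -23740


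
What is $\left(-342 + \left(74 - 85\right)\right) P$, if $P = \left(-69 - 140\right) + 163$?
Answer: $16238$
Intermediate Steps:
$P = -46$ ($P = -209 + 163 = -46$)
$\left(-342 + \left(74 - 85\right)\right) P = \left(-342 + \left(74 - 85\right)\right) \left(-46\right) = \left(-342 - 11\right) \left(-46\right) = \left(-353\right) \left(-46\right) = 16238$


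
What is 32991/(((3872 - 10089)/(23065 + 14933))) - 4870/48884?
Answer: -30640311242351/151955914 ≈ -2.0164e+5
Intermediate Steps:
32991/(((3872 - 10089)/(23065 + 14933))) - 4870/48884 = 32991/((-6217/37998)) - 4870*1/48884 = 32991/((-6217*1/37998)) - 2435/24442 = 32991/(-6217/37998) - 2435/24442 = 32991*(-37998/6217) - 2435/24442 = -1253592018/6217 - 2435/24442 = -30640311242351/151955914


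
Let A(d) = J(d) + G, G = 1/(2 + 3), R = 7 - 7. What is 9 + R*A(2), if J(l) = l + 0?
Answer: 9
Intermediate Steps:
J(l) = l
R = 0
G = ⅕ (G = 1/5 = ⅕ ≈ 0.20000)
A(d) = ⅕ + d (A(d) = d + ⅕ = ⅕ + d)
9 + R*A(2) = 9 + 0*(⅕ + 2) = 9 + 0*(11/5) = 9 + 0 = 9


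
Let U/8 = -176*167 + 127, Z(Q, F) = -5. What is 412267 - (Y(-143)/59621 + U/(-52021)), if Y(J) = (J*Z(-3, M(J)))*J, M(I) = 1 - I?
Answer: 1278655617569572/3101544041 ≈ 4.1226e+5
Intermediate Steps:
U = -234120 (U = 8*(-176*167 + 127) = 8*(-29392 + 127) = 8*(-29265) = -234120)
Y(J) = -5*J**2 (Y(J) = (J*(-5))*J = (-5*J)*J = -5*J**2)
412267 - (Y(-143)/59621 + U/(-52021)) = 412267 - (-5*(-143)**2/59621 - 234120/(-52021)) = 412267 - (-5*20449*(1/59621) - 234120*(-1/52021)) = 412267 - (-102245*1/59621 + 234120/52021) = 412267 - (-102245/59621 + 234120/52021) = 412267 - 1*8639581375/3101544041 = 412267 - 8639581375/3101544041 = 1278655617569572/3101544041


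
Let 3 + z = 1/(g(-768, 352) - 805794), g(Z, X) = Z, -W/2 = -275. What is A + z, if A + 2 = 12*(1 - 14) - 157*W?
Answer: -69776485183/806562 ≈ -86511.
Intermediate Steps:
W = 550 (W = -2*(-275) = 550)
z = -2419687/806562 (z = -3 + 1/(-768 - 805794) = -3 + 1/(-806562) = -3 - 1/806562 = -2419687/806562 ≈ -3.0000)
A = -86508 (A = -2 + (12*(1 - 14) - 157*550) = -2 + (12*(-13) - 86350) = -2 + (-156 - 86350) = -2 - 86506 = -86508)
A + z = -86508 - 2419687/806562 = -69776485183/806562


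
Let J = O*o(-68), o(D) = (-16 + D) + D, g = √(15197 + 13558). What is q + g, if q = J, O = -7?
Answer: 1064 + 9*√355 ≈ 1233.6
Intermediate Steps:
g = 9*√355 (g = √28755 = 9*√355 ≈ 169.57)
o(D) = -16 + 2*D
J = 1064 (J = -7*(-16 + 2*(-68)) = -7*(-16 - 136) = -7*(-152) = 1064)
q = 1064
q + g = 1064 + 9*√355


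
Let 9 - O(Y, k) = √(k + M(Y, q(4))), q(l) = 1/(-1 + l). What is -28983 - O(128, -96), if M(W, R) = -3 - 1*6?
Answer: -28992 + I*√105 ≈ -28992.0 + 10.247*I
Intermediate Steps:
M(W, R) = -9 (M(W, R) = -3 - 6 = -9)
O(Y, k) = 9 - √(-9 + k) (O(Y, k) = 9 - √(k - 9) = 9 - √(-9 + k))
-28983 - O(128, -96) = -28983 - (9 - √(-9 - 96)) = -28983 - (9 - √(-105)) = -28983 - (9 - I*√105) = -28983 + (-9 + I*√105) = -28992 + I*√105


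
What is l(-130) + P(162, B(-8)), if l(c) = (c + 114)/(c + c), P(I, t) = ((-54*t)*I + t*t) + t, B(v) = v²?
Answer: -36121276/65 ≈ -5.5571e+5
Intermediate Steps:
P(I, t) = t + t² - 54*I*t (P(I, t) = (-54*I*t + t²) + t = (t² - 54*I*t) + t = t + t² - 54*I*t)
l(c) = (114 + c)/(2*c) (l(c) = (114 + c)/((2*c)) = (114 + c)*(1/(2*c)) = (114 + c)/(2*c))
l(-130) + P(162, B(-8)) = (½)*(114 - 130)/(-130) + (-8)²*(1 + (-8)² - 54*162) = (½)*(-1/130)*(-16) + 64*(1 + 64 - 8748) = 4/65 + 64*(-8683) = 4/65 - 555712 = -36121276/65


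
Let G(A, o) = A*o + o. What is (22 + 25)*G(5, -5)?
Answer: -1410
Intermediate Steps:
G(A, o) = o + A*o
(22 + 25)*G(5, -5) = (22 + 25)*(-5*(1 + 5)) = 47*(-5*6) = 47*(-30) = -1410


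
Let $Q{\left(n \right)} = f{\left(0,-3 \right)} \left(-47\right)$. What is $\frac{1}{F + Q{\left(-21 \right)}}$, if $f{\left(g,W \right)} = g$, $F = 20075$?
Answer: $\frac{1}{20075} \approx 4.9813 \cdot 10^{-5}$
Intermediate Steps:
$Q{\left(n \right)} = 0$ ($Q{\left(n \right)} = 0 \left(-47\right) = 0$)
$\frac{1}{F + Q{\left(-21 \right)}} = \frac{1}{20075 + 0} = \frac{1}{20075}$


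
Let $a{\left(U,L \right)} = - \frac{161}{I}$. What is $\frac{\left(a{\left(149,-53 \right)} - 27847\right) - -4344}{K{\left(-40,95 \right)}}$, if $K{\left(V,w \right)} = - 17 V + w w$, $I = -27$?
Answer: $- \frac{126884}{52407} \approx -2.4211$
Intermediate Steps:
$K{\left(V,w \right)} = w^{2} - 17 V$ ($K{\left(V,w \right)} = - 17 V + w^{2} = w^{2} - 17 V$)
$a{\left(U,L \right)} = \frac{161}{27}$ ($a{\left(U,L \right)} = - \frac{161}{-27} = \left(-161\right) \left(- \frac{1}{27}\right) = \frac{161}{27}$)
$\frac{\left(a{\left(149,-53 \right)} - 27847\right) - -4344}{K{\left(-40,95 \right)}} = \frac{\left(\frac{161}{27} - 27847\right) - -4344}{95^{2} - -680} = \frac{- \frac{751708}{27} + \left(4389 - 45\right)}{9025 + 680} = \frac{- \frac{751708}{27} + 4344}{9705} = \left(- \frac{634420}{27}\right) \frac{1}{9705} = - \frac{126884}{52407}$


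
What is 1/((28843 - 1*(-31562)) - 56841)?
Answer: 1/3564 ≈ 0.00028058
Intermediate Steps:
1/((28843 - 1*(-31562)) - 56841) = 1/((28843 + 31562) - 56841) = 1/(60405 - 56841) = 1/3564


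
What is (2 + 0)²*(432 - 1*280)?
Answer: 608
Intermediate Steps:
(2 + 0)²*(432 - 1*280) = 2²*(432 - 280) = 4*152 = 608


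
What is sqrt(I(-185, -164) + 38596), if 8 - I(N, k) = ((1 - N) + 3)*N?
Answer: sqrt(73569) ≈ 271.24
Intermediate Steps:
I(N, k) = 8 - N*(4 - N) (I(N, k) = 8 - ((1 - N) + 3)*N = 8 - (4 - N)*N = 8 - N*(4 - N))
sqrt(I(-185, -164) + 38596) = sqrt((8 + (-185)**2 - 4*(-185)) + 38596) = sqrt((8 + 34225 + 740) + 38596) = sqrt(34973 + 38596) = sqrt(73569)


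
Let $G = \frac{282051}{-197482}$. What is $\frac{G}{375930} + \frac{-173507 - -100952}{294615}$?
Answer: $- \frac{39900173057479}{162015135292740} \approx -0.24627$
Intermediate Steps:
$G = - \frac{282051}{197482}$ ($G = 282051 \left(- \frac{1}{197482}\right) = - \frac{282051}{197482} \approx -1.4282$)
$\frac{G}{375930} + \frac{-173507 - -100952}{294615} = - \frac{282051}{197482 \cdot 375930} + \frac{-173507 - -100952}{294615} = \left(- \frac{282051}{197482}\right) \frac{1}{375930} + \left(-173507 + 100952\right) \frac{1}{294615} = - \frac{31339}{8248823140} - \frac{4837}{19641} = - \frac{39900173057479}{162015135292740}$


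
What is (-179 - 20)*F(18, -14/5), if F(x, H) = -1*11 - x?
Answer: 5771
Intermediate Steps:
F(x, H) = -11 - x
(-179 - 20)*F(18, -14/5) = (-179 - 20)*(-11 - 1*18) = -199*(-11 - 18) = -199*(-29) = 5771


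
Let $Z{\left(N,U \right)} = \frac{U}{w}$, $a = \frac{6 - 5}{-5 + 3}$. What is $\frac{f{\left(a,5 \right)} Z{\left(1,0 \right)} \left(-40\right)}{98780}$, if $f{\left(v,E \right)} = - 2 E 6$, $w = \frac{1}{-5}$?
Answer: $0$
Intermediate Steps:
$w = - \frac{1}{5} \approx -0.2$
$a = - \frac{1}{2}$ ($a = 1 \frac{1}{-2} = 1 \left(- \frac{1}{2}\right) = - \frac{1}{2} \approx -0.5$)
$Z{\left(N,U \right)} = - 5 U$ ($Z{\left(N,U \right)} = \frac{U}{- \frac{1}{5}} = U \left(-5\right) = - 5 U$)
$f{\left(v,E \right)} = - 12 E$
$\frac{f{\left(a,5 \right)} Z{\left(1,0 \right)} \left(-40\right)}{98780} = \frac{\left(-12\right) 5 \left(\left(-5\right) 0\right) \left(-40\right)}{98780} = \left(-60\right) 0 \left(-40\right) \frac{1}{98780} = 0 \left(-40\right) \frac{1}{98780} = 0 \cdot \frac{1}{98780} = 0$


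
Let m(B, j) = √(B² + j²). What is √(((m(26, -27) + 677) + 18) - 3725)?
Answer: √(-3030 + √1405) ≈ 54.704*I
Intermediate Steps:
√(((m(26, -27) + 677) + 18) - 3725) = √(((√(26² + (-27)²) + 677) + 18) - 3725) = √(((√(676 + 729) + 677) + 18) - 3725) = √(((√1405 + 677) + 18) - 3725) = √(((677 + √1405) + 18) - 3725) = √((695 + √1405) - 3725) = √(-3030 + √1405)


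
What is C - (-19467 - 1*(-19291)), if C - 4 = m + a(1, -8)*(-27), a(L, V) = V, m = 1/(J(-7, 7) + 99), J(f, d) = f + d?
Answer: 39205/99 ≈ 396.01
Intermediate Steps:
J(f, d) = d + f
m = 1/99 (m = 1/((7 - 7) + 99) = 1/(0 + 99) = 1/99 ≈ 0.010101)
C = 21781/99 (C = 4 + (1/99 - 8*(-27)) = 4 + (1/99 + 216) = 4 + 21385/99 = 21781/99 ≈ 220.01)
C - (-19467 - 1*(-19291)) = 21781/99 - (-19467 - 1*(-19291)) = 21781/99 - (-19467 + 19291) = 21781/99 - 1*(-176) = 21781/99 + 176 = 39205/99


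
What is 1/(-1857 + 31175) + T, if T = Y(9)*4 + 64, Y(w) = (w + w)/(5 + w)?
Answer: 14189919/205226 ≈ 69.143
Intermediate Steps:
Y(w) = 2*w/(5 + w) (Y(w) = (2*w)/(5 + w) = 2*w/(5 + w))
T = 484/7 (T = (2*9/(5 + 9))*4 + 64 = (2*9/14)*4 + 64 = (2*9*(1/14))*4 + 64 = (9/7)*4 + 64 = 36/7 + 64 = 484/7 ≈ 69.143)
1/(-1857 + 31175) + T = 1/(-1857 + 31175) + 484/7 = 1/29318 + 484/7 = 14189919/205226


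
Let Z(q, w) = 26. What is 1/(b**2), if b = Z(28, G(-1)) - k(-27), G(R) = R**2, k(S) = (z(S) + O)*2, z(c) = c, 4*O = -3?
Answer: 4/26569 ≈ 0.00015055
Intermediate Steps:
O = -3/4 (O = (1/4)*(-3) = -3/4 ≈ -0.75000)
k(S) = -3/2 + 2*S (k(S) = (S - 3/4)*2 = (-3/4 + S)*2 = -3/2 + 2*S)
b = 163/2 (b = 26 - (-3/2 + 2*(-27)) = 26 - (-3/2 - 54) = 26 - 1*(-111/2) = 26 + 111/2 = 163/2 ≈ 81.500)
1/(b**2) = 1/((163/2)**2) = 1/(26569/4) = 4/26569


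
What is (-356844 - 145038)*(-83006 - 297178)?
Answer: 190807506288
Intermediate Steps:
(-356844 - 145038)*(-83006 - 297178) = -501882*(-380184) = 190807506288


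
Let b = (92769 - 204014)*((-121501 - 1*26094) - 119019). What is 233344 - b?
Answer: -29659241086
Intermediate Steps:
b = 29659474430 (b = -111245*((-121501 - 26094) - 119019) = -111245*(-147595 - 119019) = -111245*(-266614) = 29659474430)
233344 - b = 233344 - 1*29659474430 = 233344 - 29659474430 = -29659241086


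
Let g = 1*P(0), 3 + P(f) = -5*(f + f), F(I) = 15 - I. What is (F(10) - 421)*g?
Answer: 1248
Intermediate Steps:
P(f) = -3 - 10*f (P(f) = -3 - 5*(f + f) = -3 - 10*f)
g = -3 (g = 1*(-3 - 10*0) = 1*(-3 + 0) = 1*(-3) = -3)
(F(10) - 421)*g = ((15 - 1*10) - 421)*(-3) = ((15 - 10) - 421)*(-3) = (5 - 421)*(-3) = -416*(-3) = 1248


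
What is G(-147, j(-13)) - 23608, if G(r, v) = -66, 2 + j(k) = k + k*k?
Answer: -23674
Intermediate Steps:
j(k) = -2 + k + k**2 (j(k) = -2 + (k + k*k) = -2 + (k + k**2) = -2 + k + k**2)
G(-147, j(-13)) - 23608 = -66 - 23608 = -23674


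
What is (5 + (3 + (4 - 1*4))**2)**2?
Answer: 196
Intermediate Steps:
(5 + (3 + (4 - 1*4))**2)**2 = (5 + (3 + (4 - 4))**2)**2 = (5 + (3 + 0)**2)**2 = (5 + 3**2)**2 = (5 + 9)**2 = 14**2 = 196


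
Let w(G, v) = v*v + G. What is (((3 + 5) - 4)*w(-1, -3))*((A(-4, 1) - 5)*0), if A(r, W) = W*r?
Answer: 0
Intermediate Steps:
w(G, v) = G + v² (w(G, v) = v² + G = G + v²)
(((3 + 5) - 4)*w(-1, -3))*((A(-4, 1) - 5)*0) = (((3 + 5) - 4)*(-1 + (-3)²))*((1*(-4) - 5)*0) = ((8 - 4)*(-1 + 9))*((-4 - 5)*0) = (4*8)*(-9*0) = 32*0 = 0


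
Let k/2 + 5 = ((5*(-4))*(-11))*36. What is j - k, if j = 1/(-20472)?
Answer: -324071761/20472 ≈ -15830.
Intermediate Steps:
k = 15830 (k = -10 + 2*(((5*(-4))*(-11))*36) = -10 + 2*(-20*(-11)*36) = -10 + 2*(220*36) = -10 + 2*7920 = -10 + 15840 = 15830)
j = -1/20472 ≈ -4.8847e-5
j - k = -1/20472 - 1*15830 = -1/20472 - 15830 = -324071761/20472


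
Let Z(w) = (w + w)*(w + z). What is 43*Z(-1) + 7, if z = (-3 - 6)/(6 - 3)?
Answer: 351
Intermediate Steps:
z = -3 (z = -9/3 = -9*⅓ = -3)
Z(w) = 2*w*(-3 + w) (Z(w) = (w + w)*(w - 3) = (2*w)*(-3 + w) = 2*w*(-3 + w))
43*Z(-1) + 7 = 43*(2*(-1)*(-3 - 1)) + 7 = 43*(2*(-1)*(-4)) + 7 = 43*8 + 7 = 344 + 7 = 351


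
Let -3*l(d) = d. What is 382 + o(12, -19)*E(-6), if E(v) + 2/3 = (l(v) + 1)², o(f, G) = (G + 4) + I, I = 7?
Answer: 946/3 ≈ 315.33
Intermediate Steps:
l(d) = -d/3
o(f, G) = 11 + G (o(f, G) = (G + 4) + 7 = (4 + G) + 7 = 11 + G)
E(v) = -⅔ + (1 - v/3)² (E(v) = -⅔ + (-v/3 + 1)² = -⅔ + (1 - v/3)²)
382 + o(12, -19)*E(-6) = 382 + (11 - 19)*(-⅔ + (-3 - 6)²/9) = 382 - 8*(-⅔ + (⅑)*(-9)²) = 382 - 8*(-⅔ + (⅑)*81) = 382 - 8*(-⅔ + 9) = 382 - 8*25/3 = 382 - 200/3 = 946/3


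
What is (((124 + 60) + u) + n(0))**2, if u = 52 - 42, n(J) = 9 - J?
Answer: 41209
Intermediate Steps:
u = 10
(((124 + 60) + u) + n(0))**2 = (((124 + 60) + 10) + (9 - 1*0))**2 = ((184 + 10) + (9 + 0))**2 = (194 + 9)**2 = 203**2 = 41209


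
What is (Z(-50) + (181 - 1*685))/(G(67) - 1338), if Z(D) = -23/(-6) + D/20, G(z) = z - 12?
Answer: 1508/3849 ≈ 0.39179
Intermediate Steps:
G(z) = -12 + z
Z(D) = 23/6 + D/20 (Z(D) = -23*(-⅙) + D*(1/20) = 23/6 + D/20)
(Z(-50) + (181 - 1*685))/(G(67) - 1338) = ((23/6 + (1/20)*(-50)) + (181 - 1*685))/((-12 + 67) - 1338) = ((23/6 - 5/2) + (181 - 685))/(55 - 1338) = (4/3 - 504)/(-1283) = -1508/3*(-1/1283) = 1508/3849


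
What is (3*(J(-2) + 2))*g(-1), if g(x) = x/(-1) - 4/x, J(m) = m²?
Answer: 90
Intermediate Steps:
g(x) = -x - 4/x (g(x) = x*(-1) - 4/x = -x - 4/x)
(3*(J(-2) + 2))*g(-1) = (3*((-2)² + 2))*(-1*(-1) - 4/(-1)) = (3*(4 + 2))*(1 - 4*(-1)) = (3*6)*(1 + 4) = 18*5 = 90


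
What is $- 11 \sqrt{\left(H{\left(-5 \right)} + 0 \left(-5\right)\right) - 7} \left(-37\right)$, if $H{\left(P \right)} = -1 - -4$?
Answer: $814 i \approx 814.0 i$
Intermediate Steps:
$H{\left(P \right)} = 3$ ($H{\left(P \right)} = -1 + 4 = 3$)
$- 11 \sqrt{\left(H{\left(-5 \right)} + 0 \left(-5\right)\right) - 7} \left(-37\right) = - 11 \sqrt{\left(3 + 0 \left(-5\right)\right) - 7} \left(-37\right) = - 11 \sqrt{\left(3 + 0\right) - 7} \left(-37\right) = - 11 \sqrt{3 - 7} \left(-37\right) = - 11 \sqrt{-4} \left(-37\right) = - 11 \cdot 2 i \left(-37\right) = - 22 i \left(-37\right) = - \left(-814\right) i = 814 i$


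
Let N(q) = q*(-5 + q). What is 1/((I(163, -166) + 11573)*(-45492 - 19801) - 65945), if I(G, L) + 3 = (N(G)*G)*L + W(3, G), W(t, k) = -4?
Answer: 1/45498784892693 ≈ 2.1979e-14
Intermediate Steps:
I(G, L) = -7 + L*G**2*(-5 + G) (I(G, L) = -3 + (((G*(-5 + G))*G)*L - 4) = -3 + ((G**2*(-5 + G))*L - 4) = -3 + (L*G**2*(-5 + G) - 4) = -3 + (-4 + L*G**2*(-5 + G)) = -7 + L*G**2*(-5 + G))
1/((I(163, -166) + 11573)*(-45492 - 19801) - 65945) = 1/(((-7 - 166*163**2*(-5 + 163)) + 11573)*(-45492 - 19801) - 65945) = 1/(((-7 - 166*26569*158) + 11573)*(-65293) - 65945) = 1/(((-7 - 696851732) + 11573)*(-65293) - 65945) = 1/((-696851739 + 11573)*(-65293) - 65945) = 1/(-696840166*(-65293) - 65945) = 1/(45498784958638 - 65945) = 1/45498784892693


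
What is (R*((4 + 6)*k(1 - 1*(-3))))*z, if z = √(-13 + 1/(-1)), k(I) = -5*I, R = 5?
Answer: -1000*I*√14 ≈ -3741.7*I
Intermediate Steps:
z = I*√14 (z = √(-13 - 1) = √(-14) = I*√14 ≈ 3.7417*I)
(R*((4 + 6)*k(1 - 1*(-3))))*z = (5*((4 + 6)*(-5*(1 - 1*(-3)))))*(I*√14) = (5*(10*(-5*(1 + 3))))*(I*√14) = (5*(10*(-5*4)))*(I*√14) = (5*(10*(-20)))*(I*√14) = (5*(-200))*(I*√14) = -1000*I*√14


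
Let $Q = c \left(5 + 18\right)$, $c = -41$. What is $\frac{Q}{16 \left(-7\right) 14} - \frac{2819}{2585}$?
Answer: $- \frac{1982537}{4053280} \approx -0.48912$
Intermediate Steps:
$Q = -943$ ($Q = - 41 \left(5 + 18\right) = \left(-41\right) 23 = -943$)
$\frac{Q}{16 \left(-7\right) 14} - \frac{2819}{2585} = - \frac{943}{16 \left(-7\right) 14} - \frac{2819}{2585} = - \frac{943}{\left(-112\right) 14} - \frac{2819}{2585} = - \frac{943}{-1568} - \frac{2819}{2585} = \left(-943\right) \left(- \frac{1}{1568}\right) - \frac{2819}{2585} = \frac{943}{1568} - \frac{2819}{2585} = - \frac{1982537}{4053280}$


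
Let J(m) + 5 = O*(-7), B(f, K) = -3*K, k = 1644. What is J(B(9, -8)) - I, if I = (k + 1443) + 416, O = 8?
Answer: -3564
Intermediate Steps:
J(m) = -61 (J(m) = -5 + 8*(-7) = -5 - 56 = -61)
I = 3503 (I = (1644 + 1443) + 416 = 3087 + 416 = 3503)
J(B(9, -8)) - I = -61 - 1*3503 = -61 - 3503 = -3564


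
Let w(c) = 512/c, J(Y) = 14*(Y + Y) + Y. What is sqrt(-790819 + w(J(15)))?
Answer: 13*I*sqrt(885458595)/435 ≈ 889.28*I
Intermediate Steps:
J(Y) = 29*Y (J(Y) = 14*(2*Y) + Y = 28*Y + Y = 29*Y)
sqrt(-790819 + w(J(15))) = sqrt(-790819 + 512/((29*15))) = sqrt(-790819 + 512/435) = sqrt(-344005753/435) = 13*I*sqrt(885458595)/435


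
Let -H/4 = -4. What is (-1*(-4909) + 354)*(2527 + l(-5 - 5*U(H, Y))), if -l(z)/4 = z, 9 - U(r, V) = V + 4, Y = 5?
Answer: 13404861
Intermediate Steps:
H = 16 (H = -4*(-4) = 16)
U(r, V) = 5 - V (U(r, V) = 9 - (V + 4) = 9 - (4 + V) = 9 + (-4 - V) = 5 - V)
l(z) = -4*z
(-1*(-4909) + 354)*(2527 + l(-5 - 5*U(H, Y))) = (-1*(-4909) + 354)*(2527 - 4*(-5 - 5*(5 - 1*5))) = (4909 + 354)*(2527 - 4*(-5 - 5*(5 - 5))) = 5263*(2527 - 4*(-5 - 5*0)) = 5263*(2527 - 4*(-5 + 0)) = 5263*(2527 - 4*(-5)) = 5263*(2527 + 20) = 5263*2547 = 13404861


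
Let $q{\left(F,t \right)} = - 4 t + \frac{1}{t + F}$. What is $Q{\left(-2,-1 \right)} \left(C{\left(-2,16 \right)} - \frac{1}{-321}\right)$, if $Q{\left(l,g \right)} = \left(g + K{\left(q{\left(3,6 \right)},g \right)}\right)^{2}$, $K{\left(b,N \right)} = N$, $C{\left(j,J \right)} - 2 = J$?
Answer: $\frac{23116}{321} \approx 72.012$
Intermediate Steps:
$C{\left(j,J \right)} = 2 + J$
$q{\left(F,t \right)} = \frac{1}{F + t} - 4 t$ ($q{\left(F,t \right)} = - 4 t + \frac{1}{F + t} = \frac{1}{F + t} - 4 t$)
$Q{\left(l,g \right)} = 4 g^{2}$ ($Q{\left(l,g \right)} = \left(g + g\right)^{2} = \left(2 g\right)^{2} = 4 g^{2}$)
$Q{\left(-2,-1 \right)} \left(C{\left(-2,16 \right)} - \frac{1}{-321}\right) = 4 \left(-1\right)^{2} \left(\left(2 + 16\right) - \frac{1}{-321}\right) = 4 \cdot 1 \left(18 - - \frac{1}{321}\right) = 4 \left(18 + \frac{1}{321}\right) = 4 \cdot \frac{5779}{321} = \frac{23116}{321}$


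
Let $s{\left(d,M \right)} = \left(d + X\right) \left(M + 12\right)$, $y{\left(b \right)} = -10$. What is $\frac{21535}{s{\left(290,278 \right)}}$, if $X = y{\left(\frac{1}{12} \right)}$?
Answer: $\frac{4307}{16240} \approx 0.26521$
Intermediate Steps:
$X = -10$
$s{\left(d,M \right)} = \left(-10 + d\right) \left(12 + M\right)$ ($s{\left(d,M \right)} = \left(d - 10\right) \left(M + 12\right) = \left(-10 + d\right) \left(12 + M\right)$)
$\frac{21535}{s{\left(290,278 \right)}} = \frac{21535}{-120 - 2780 + 12 \cdot 290 + 278 \cdot 290} = \frac{21535}{-120 - 2780 + 3480 + 80620} = \frac{21535}{81200} = 21535 \cdot \frac{1}{81200} = \frac{4307}{16240}$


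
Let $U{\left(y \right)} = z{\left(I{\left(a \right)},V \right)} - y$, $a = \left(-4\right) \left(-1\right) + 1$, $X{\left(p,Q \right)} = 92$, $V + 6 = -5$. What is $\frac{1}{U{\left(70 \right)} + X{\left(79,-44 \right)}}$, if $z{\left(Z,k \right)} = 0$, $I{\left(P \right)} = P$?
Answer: $\frac{1}{22} \approx 0.045455$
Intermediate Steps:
$V = -11$ ($V = -6 - 5 = -11$)
$a = 5$ ($a = 4 + 1 = 5$)
$U{\left(y \right)} = - y$ ($U{\left(y \right)} = 0 - y = - y$)
$\frac{1}{U{\left(70 \right)} + X{\left(79,-44 \right)}} = \frac{1}{\left(-1\right) 70 + 92} = \frac{1}{-70 + 92} = \frac{1}{22}$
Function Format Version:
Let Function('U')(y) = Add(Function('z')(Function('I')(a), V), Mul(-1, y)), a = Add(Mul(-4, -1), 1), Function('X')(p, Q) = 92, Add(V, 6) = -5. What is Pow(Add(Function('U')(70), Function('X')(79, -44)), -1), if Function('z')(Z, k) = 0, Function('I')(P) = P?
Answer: Rational(1, 22) ≈ 0.045455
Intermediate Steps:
V = -11 (V = Add(-6, -5) = -11)
a = 5 (a = Add(4, 1) = 5)
Function('U')(y) = Mul(-1, y) (Function('U')(y) = Add(0, Mul(-1, y)) = Mul(-1, y))
Pow(Add(Function('U')(70), Function('X')(79, -44)), -1) = Pow(Add(Mul(-1, 70), 92), -1) = Pow(Add(-70, 92), -1) = Pow(22, -1) = Rational(1, 22)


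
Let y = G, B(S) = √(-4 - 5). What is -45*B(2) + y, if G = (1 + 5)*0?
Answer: -135*I ≈ -135.0*I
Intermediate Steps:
B(S) = 3*I (B(S) = √(-9) = 3*I)
G = 0 (G = 6*0 = 0)
y = 0
-45*B(2) + y = -135*I + 0 = -135*I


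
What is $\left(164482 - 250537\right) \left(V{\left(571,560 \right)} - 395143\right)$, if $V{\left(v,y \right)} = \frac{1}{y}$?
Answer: $\frac{3808451439669}{112} \approx 3.4004 \cdot 10^{10}$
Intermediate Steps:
$\left(164482 - 250537\right) \left(V{\left(571,560 \right)} - 395143\right) = \left(164482 - 250537\right) \left(\frac{1}{560} - 395143\right) = - 86055 \left(\frac{1}{560} - 395143\right) = \left(-86055\right) \left(- \frac{221280079}{560}\right) = \frac{3808451439669}{112}$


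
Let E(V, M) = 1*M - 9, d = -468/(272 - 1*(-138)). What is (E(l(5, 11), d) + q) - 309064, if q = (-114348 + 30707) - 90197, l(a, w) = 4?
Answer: -98996989/205 ≈ -4.8291e+5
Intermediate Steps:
d = -234/205 (d = -468/(272 + 138) = -468/410 = -468*1/410 = -234/205 ≈ -1.1415)
E(V, M) = -9 + M (E(V, M) = M - 9 = -9 + M)
q = -173838 (q = -83641 - 90197 = -173838)
(E(l(5, 11), d) + q) - 309064 = ((-9 - 234/205) - 173838) - 309064 = (-2079/205 - 173838) - 309064 = -35638869/205 - 309064 = -98996989/205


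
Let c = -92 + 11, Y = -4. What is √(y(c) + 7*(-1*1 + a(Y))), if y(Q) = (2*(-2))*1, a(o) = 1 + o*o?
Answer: 6*√3 ≈ 10.392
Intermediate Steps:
a(o) = 1 + o²
c = -81
y(Q) = -4 (y(Q) = -4*1 = -4)
√(y(c) + 7*(-1*1 + a(Y))) = √(-4 + 7*(-1*1 + (1 + (-4)²))) = √(-4 + 7*(-1 + (1 + 16))) = √(-4 + 7*(-1 + 17)) = √(-4 + 7*16) = √(-4 + 112) = √108 = 6*√3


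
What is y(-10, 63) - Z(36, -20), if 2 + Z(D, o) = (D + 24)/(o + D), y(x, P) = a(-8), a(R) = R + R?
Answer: -71/4 ≈ -17.750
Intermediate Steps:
a(R) = 2*R
y(x, P) = -16 (y(x, P) = 2*(-8) = -16)
Z(D, o) = -2 + (24 + D)/(D + o) (Z(D, o) = -2 + (D + 24)/(o + D) = -2 + (24 + D)/(D + o))
y(-10, 63) - Z(36, -20) = -16 - (24 - 1*36 - 2*(-20))/(36 - 20) = -16 - (24 - 36 + 40)/16 = -16 - 28/16 = -16 - 1*7/4 = -16 - 7/4 = -71/4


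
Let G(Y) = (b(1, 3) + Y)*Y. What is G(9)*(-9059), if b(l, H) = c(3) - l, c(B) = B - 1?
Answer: -815310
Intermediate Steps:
c(B) = -1 + B
b(l, H) = 2 - l (b(l, H) = (-1 + 3) - l = 2 - l)
G(Y) = Y*(1 + Y) (G(Y) = ((2 - 1*1) + Y)*Y = ((2 - 1) + Y)*Y = (1 + Y)*Y = Y*(1 + Y))
G(9)*(-9059) = (9*(1 + 9))*(-9059) = (9*10)*(-9059) = 90*(-9059) = -815310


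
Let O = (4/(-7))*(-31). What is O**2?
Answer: 15376/49 ≈ 313.80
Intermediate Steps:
O = 124/7 (O = (4*(-1/7))*(-31) = -4/7*(-31) = 124/7 ≈ 17.714)
O**2 = (124/7)**2 = 15376/49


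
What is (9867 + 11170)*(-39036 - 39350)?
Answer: -1649006282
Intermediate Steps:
(9867 + 11170)*(-39036 - 39350) = 21037*(-78386) = -1649006282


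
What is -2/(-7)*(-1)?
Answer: -2/7 ≈ -0.28571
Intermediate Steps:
-2/(-7)*(-1) = -2*(-1)/7*(-1) = -2*(-⅐)*(-1) = (2/7)*(-1) = -2/7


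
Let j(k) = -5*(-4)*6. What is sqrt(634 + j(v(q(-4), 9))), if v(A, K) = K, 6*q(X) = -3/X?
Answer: sqrt(754) ≈ 27.459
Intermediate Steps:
q(X) = -1/(2*X) (q(X) = (-3/X)/6 = -1/(2*X))
j(k) = 120 (j(k) = 20*6 = 120)
sqrt(634 + j(v(q(-4), 9))) = sqrt(634 + 120) = sqrt(754)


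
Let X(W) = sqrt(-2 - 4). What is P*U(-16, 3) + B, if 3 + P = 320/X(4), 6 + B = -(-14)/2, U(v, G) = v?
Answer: 49 + 2560*I*sqrt(6)/3 ≈ 49.0 + 2090.2*I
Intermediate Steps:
B = 1 (B = -6 - (-14)/2 = -6 - 14*(-1/2) = -6 + 7 = 1)
X(W) = I*sqrt(6) (X(W) = sqrt(-6) = I*sqrt(6))
P = -3 - 160*I*sqrt(6)/3 (P = -3 + 320/((I*sqrt(6))) = -3 + 320*(-I*sqrt(6)/6) = -3 - 160*I*sqrt(6)/3 ≈ -3.0 - 130.64*I)
P*U(-16, 3) + B = (-3 - 160*I*sqrt(6)/3)*(-16) + 1 = (48 + 2560*I*sqrt(6)/3) + 1 = 49 + 2560*I*sqrt(6)/3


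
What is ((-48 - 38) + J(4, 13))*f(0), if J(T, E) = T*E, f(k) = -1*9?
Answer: 306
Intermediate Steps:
f(k) = -9
J(T, E) = E*T
((-48 - 38) + J(4, 13))*f(0) = ((-48 - 38) + 13*4)*(-9) = (-86 + 52)*(-9) = -34*(-9) = 306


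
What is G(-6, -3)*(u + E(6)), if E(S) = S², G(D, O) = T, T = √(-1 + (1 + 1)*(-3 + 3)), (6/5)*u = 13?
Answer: 281*I/6 ≈ 46.833*I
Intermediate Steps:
u = 65/6 (u = (⅚)*13 = 65/6 ≈ 10.833)
T = I (T = √(-1 + 2*0) = √(-1 + 0) = √(-1) = I ≈ 1.0*I)
G(D, O) = I
G(-6, -3)*(u + E(6)) = I*(65/6 + 6²) = I*(65/6 + 36) = I*(281/6) = 281*I/6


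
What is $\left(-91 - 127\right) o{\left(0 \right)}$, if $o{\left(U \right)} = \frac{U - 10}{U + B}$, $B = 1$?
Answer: $2180$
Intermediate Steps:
$o{\left(U \right)} = \frac{-10 + U}{1 + U}$ ($o{\left(U \right)} = \frac{U - 10}{U + 1} = \frac{-10 + U}{1 + U}$)
$\left(-91 - 127\right) o{\left(0 \right)} = \left(-91 - 127\right) \frac{-10 + 0}{1 + 0} = - 218 \cdot 1^{-1} \left(-10\right) = - 218 \cdot 1 \left(-10\right) = \left(-218\right) \left(-10\right) = 2180$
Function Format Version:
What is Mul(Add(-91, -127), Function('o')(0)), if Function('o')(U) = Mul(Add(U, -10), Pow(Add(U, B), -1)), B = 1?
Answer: 2180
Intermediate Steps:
Function('o')(U) = Mul(Pow(Add(1, U), -1), Add(-10, U)) (Function('o')(U) = Mul(Add(U, -10), Pow(Add(U, 1), -1)) = Mul(Add(-10, U), Pow(Add(1, U), -1)) = Mul(Pow(Add(1, U), -1), Add(-10, U)))
Mul(Add(-91, -127), Function('o')(0)) = Mul(Add(-91, -127), Mul(Pow(Add(1, 0), -1), Add(-10, 0))) = Mul(-218, Mul(Pow(1, -1), -10)) = Mul(-218, Mul(1, -10)) = Mul(-218, -10) = 2180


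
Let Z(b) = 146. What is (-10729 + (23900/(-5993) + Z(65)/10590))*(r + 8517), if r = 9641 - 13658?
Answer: -102176631787800/2115529 ≈ -4.8298e+7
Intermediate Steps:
r = -4017
(-10729 + (23900/(-5993) + Z(65)/10590))*(r + 8517) = (-10729 + (23900/(-5993) + 146/10590))*(-4017 + 8517) = (-10729 + (23900*(-1/5993) + 146*(1/10590)))*4500 = (-10729 + (-23900/5993 + 73/5295))*4500 = (-10729 - 126113011/31732935)*4500 = -340588772626/31732935*4500 = -102176631787800/2115529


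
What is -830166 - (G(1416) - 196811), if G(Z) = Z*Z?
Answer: -2638411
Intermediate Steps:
G(Z) = Z²
-830166 - (G(1416) - 196811) = -830166 - (1416² - 196811) = -830166 - (2005056 - 196811) = -830166 - 1*1808245 = -830166 - 1808245 = -2638411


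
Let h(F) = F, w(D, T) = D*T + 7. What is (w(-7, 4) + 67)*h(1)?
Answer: 46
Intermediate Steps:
w(D, T) = 7 + D*T
(w(-7, 4) + 67)*h(1) = ((7 - 7*4) + 67)*1 = ((7 - 28) + 67)*1 = (-21 + 67)*1 = 46*1 = 46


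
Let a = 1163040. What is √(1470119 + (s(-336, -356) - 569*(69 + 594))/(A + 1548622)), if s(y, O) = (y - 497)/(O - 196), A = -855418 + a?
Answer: √10718603837601666484322/85387224 ≈ 1212.5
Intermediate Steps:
A = 307622 (A = -855418 + 1163040 = 307622)
s(y, O) = (-497 + y)/(-196 + O)
√(1470119 + (s(-336, -356) - 569*(69 + 594))/(A + 1548622)) = √(1470119 + ((-497 - 336)/(-196 - 356) - 569*(69 + 594))/(307622 + 1548622)) = √(1470119 + (-833/(-552) - 569*663)/1856244) = √(1470119 + (-1/552*(-833) - 377247)*(1/1856244)) = √(1470119 + (833/552 - 377247)*(1/1856244)) = √(1470119 - 208239511/552*1/1856244) = √(1470119 - 208239511/1024646688) = √(1506352356076361/1024646688) = √10718603837601666484322/85387224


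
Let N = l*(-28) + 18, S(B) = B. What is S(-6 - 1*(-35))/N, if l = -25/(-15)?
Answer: -87/86 ≈ -1.0116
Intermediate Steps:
l = 5/3 (l = -25*(-1/15) = 5/3 ≈ 1.6667)
N = -86/3 (N = (5/3)*(-28) + 18 = -140/3 + 18 = -86/3 ≈ -28.667)
S(-6 - 1*(-35))/N = (-6 - 1*(-35))/(-86/3) = (-6 + 35)*(-3/86) = 29*(-3/86) = -87/86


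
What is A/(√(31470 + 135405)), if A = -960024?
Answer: -320008*√267/2225 ≈ -2350.1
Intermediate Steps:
A/(√(31470 + 135405)) = -960024/√(31470 + 135405) = -960024*√267/6675 = -320008*√267/2225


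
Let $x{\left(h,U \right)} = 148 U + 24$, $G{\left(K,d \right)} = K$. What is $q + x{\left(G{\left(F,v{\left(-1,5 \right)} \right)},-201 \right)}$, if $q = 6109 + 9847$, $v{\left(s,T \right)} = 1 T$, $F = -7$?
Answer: $-13768$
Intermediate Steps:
$v{\left(s,T \right)} = T$
$q = 15956$
$x{\left(h,U \right)} = 24 + 148 U$
$q + x{\left(G{\left(F,v{\left(-1,5 \right)} \right)},-201 \right)} = 15956 + \left(24 + 148 \left(-201\right)\right) = 15956 + \left(24 - 29748\right) = 15956 - 29724 = -13768$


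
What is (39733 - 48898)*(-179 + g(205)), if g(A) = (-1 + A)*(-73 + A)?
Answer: -245154585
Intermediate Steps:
(39733 - 48898)*(-179 + g(205)) = (39733 - 48898)*(-179 + (73 + 205² - 74*205)) = -9165*(-179 + (73 + 42025 - 15170)) = -9165*(-179 + 26928) = -9165*26749 = -245154585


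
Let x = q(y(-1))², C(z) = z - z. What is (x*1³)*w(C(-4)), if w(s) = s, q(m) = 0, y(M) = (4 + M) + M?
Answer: 0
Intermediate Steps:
C(z) = 0
y(M) = 4 + 2*M
x = 0 (x = 0² = 0)
(x*1³)*w(C(-4)) = (0*1³)*0 = (0*1)*0 = 0*0 = 0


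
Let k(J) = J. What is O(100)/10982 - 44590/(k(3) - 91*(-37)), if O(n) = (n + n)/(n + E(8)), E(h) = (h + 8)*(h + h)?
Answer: -2179100416/164691563 ≈ -13.231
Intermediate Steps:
E(h) = 2*h*(8 + h) (E(h) = (8 + h)*(2*h) = 2*h*(8 + h))
O(n) = 2*n/(256 + n) (O(n) = (n + n)/(n + 2*8*(8 + 8)) = (2*n)/(n + 2*8*16) = (2*n)/(n + 256) = (2*n)/(256 + n) = 2*n/(256 + n))
O(100)/10982 - 44590/(k(3) - 91*(-37)) = (2*100/(256 + 100))/10982 - 44590/(3 - 91*(-37)) = (2*100/356)*(1/10982) - 44590/(3 + 3367) = (2*100*(1/356))*(1/10982) - 44590/3370 = (50/89)*(1/10982) - 44590*1/3370 = 25/488699 - 4459/337 = -2179100416/164691563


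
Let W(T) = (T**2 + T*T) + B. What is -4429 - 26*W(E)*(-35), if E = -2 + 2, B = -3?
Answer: -7159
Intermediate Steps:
E = 0
W(T) = -3 + 2*T**2 (W(T) = (T**2 + T*T) - 3 = (T**2 + T**2) - 3 = 2*T**2 - 3 = -3 + 2*T**2)
-4429 - 26*W(E)*(-35) = -4429 - 26*(-3 + 2*0**2)*(-35) = -4429 - 26*(-3 + 2*0)*(-35) = -4429 - 26*(-3 + 0)*(-35) = -4429 - 26*(-3)*(-35) = -4429 - (-78)*(-35) = -4429 - 1*2730 = -4429 - 2730 = -7159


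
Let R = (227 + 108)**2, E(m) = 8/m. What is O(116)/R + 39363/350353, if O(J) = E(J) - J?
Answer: 126929980789/1140232597325 ≈ 0.11132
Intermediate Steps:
R = 112225 (R = 335**2 = 112225)
O(J) = -J + 8/J (O(J) = 8/J - J = -J + 8/J)
O(116)/R + 39363/350353 = (-1*116 + 8/116)/112225 + 39363/350353 = (-116 + 8*(1/116))*(1/112225) + 39363*(1/350353) = (-116 + 2/29)*(1/112225) + 39363/350353 = -3362/29*1/112225 + 39363/350353 = -3362/3254525 + 39363/350353 = 126929980789/1140232597325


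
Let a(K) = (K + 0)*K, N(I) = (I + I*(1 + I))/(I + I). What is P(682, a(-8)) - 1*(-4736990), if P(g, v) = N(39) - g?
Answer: 9472657/2 ≈ 4.7363e+6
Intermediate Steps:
N(I) = (I + I*(1 + I))/(2*I) (N(I) = (I + I*(1 + I))/((2*I)) = (I + I*(1 + I))*(1/(2*I)) = (I + I*(1 + I))/(2*I))
a(K) = K² (a(K) = K*K = K²)
P(g, v) = 41/2 - g (P(g, v) = (1 + (½)*39) - g = (1 + 39/2) - g = 41/2 - g)
P(682, a(-8)) - 1*(-4736990) = (41/2 - 1*682) - 1*(-4736990) = (41/2 - 682) + 4736990 = -1323/2 + 4736990 = 9472657/2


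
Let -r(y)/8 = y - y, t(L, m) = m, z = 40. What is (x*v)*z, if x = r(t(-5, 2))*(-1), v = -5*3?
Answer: 0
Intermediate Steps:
r(y) = 0 (r(y) = -8*(y - y) = -8*0 = 0)
v = -15
x = 0 (x = 0*(-1) = 0)
(x*v)*z = (0*(-15))*40 = 0*40 = 0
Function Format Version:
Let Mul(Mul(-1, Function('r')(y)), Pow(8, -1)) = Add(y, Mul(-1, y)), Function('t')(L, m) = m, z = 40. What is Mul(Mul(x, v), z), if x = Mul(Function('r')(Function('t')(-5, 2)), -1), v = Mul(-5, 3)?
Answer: 0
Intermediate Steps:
Function('r')(y) = 0 (Function('r')(y) = Mul(-8, Add(y, Mul(-1, y))) = Mul(-8, 0) = 0)
v = -15
x = 0 (x = Mul(0, -1) = 0)
Mul(Mul(x, v), z) = Mul(Mul(0, -15), 40) = Mul(0, 40) = 0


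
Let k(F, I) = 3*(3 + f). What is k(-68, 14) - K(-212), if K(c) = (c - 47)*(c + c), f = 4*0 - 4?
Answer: -109819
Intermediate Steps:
f = -4 (f = 0 - 4 = -4)
k(F, I) = -3 (k(F, I) = 3*(3 - 4) = 3*(-1) = -3)
K(c) = 2*c*(-47 + c) (K(c) = (-47 + c)*(2*c) = 2*c*(-47 + c))
k(-68, 14) - K(-212) = -3 - 2*(-212)*(-47 - 212) = -3 - 2*(-212)*(-259) = -3 - 1*109816 = -3 - 109816 = -109819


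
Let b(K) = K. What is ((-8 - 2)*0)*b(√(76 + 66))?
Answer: 0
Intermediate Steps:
((-8 - 2)*0)*b(√(76 + 66)) = ((-8 - 2)*0)*√(76 + 66) = (-10*0)*√142 = 0*√142 = 0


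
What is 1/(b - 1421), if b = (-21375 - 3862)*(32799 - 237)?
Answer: -1/821768615 ≈ -1.2169e-9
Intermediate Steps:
b = -821767194 (b = -25237*32562 = -821767194)
1/(b - 1421) = 1/(-821767194 - 1421) = 1/(-821768615) = -1/821768615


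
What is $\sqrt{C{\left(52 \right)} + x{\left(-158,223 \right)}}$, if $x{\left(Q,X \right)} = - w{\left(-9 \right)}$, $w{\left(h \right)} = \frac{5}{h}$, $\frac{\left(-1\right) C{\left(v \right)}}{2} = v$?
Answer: $\frac{7 i \sqrt{19}}{3} \approx 10.171 i$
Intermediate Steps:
$C{\left(v \right)} = - 2 v$
$x{\left(Q,X \right)} = \frac{5}{9}$ ($x{\left(Q,X \right)} = - \frac{5}{-9} = - \frac{5 \left(-1\right)}{9} = \left(-1\right) \left(- \frac{5}{9}\right) = \frac{5}{9}$)
$\sqrt{C{\left(52 \right)} + x{\left(-158,223 \right)}} = \sqrt{\left(-2\right) 52 + \frac{5}{9}} = \sqrt{-104 + \frac{5}{9}} = \sqrt{- \frac{931}{9}} = \frac{7 i \sqrt{19}}{3}$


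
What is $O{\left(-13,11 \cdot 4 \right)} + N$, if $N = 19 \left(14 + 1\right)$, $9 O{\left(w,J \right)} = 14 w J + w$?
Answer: $- \frac{5456}{9} \approx -606.22$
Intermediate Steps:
$O{\left(w,J \right)} = \frac{w}{9} + \frac{14 J w}{9}$ ($O{\left(w,J \right)} = \frac{14 w J + w}{9} = \frac{14 J w + w}{9} = \frac{w + 14 J w}{9} = \frac{w}{9} + \frac{14 J w}{9}$)
$N = 285$ ($N = 19 \cdot 15 = 285$)
$O{\left(-13,11 \cdot 4 \right)} + N = \frac{1}{9} \left(-13\right) \left(1 + 14 \cdot 11 \cdot 4\right) + 285 = \frac{1}{9} \left(-13\right) \left(1 + 14 \cdot 44\right) + 285 = \frac{1}{9} \left(-13\right) \left(1 + 616\right) + 285 = \frac{1}{9} \left(-13\right) 617 + 285 = - \frac{8021}{9} + 285 = - \frac{5456}{9}$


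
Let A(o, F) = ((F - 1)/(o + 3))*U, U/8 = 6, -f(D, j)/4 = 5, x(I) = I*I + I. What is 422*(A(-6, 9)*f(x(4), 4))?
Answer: 1080320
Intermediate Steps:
x(I) = I + I² (x(I) = I² + I = I + I²)
f(D, j) = -20 (f(D, j) = -4*5 = -20)
U = 48 (U = 8*6 = 48)
A(o, F) = 48*(-1 + F)/(3 + o) (A(o, F) = ((F - 1)/(o + 3))*48 = ((-1 + F)/(3 + o))*48 = 48*(-1 + F)/(3 + o))
422*(A(-6, 9)*f(x(4), 4)) = 422*((48*(-1 + 9)/(3 - 6))*(-20)) = 422*((48*8/(-3))*(-20)) = 422*((48*(-⅓)*8)*(-20)) = 422*(-128*(-20)) = 422*2560 = 1080320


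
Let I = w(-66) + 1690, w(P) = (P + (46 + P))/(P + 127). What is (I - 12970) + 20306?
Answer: 550500/61 ≈ 9024.6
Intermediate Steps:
w(P) = (46 + 2*P)/(127 + P)
I = 103004/61 (I = 2*(23 - 66)/(127 - 66) + 1690 = 2*(-43)/61 + 1690 = 2*(1/61)*(-43) + 1690 = -86/61 + 1690 = 103004/61 ≈ 1688.6)
(I - 12970) + 20306 = (103004/61 - 12970) + 20306 = -688166/61 + 20306 = 550500/61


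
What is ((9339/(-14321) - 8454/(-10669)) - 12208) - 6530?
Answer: -2862971622819/152790749 ≈ -18738.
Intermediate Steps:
((9339/(-14321) - 8454/(-10669)) - 12208) - 6530 = ((9339*(-1/14321) - 8454*(-1/10669)) - 12208) - 6530 = ((-9339/14321 + 8454/10669) - 12208) - 6530 = (21431943/152790749 - 12208) - 6530 = -1865248031849/152790749 - 6530 = -2862971622819/152790749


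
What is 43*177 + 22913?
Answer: 30524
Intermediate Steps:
43*177 + 22913 = 7611 + 22913 = 30524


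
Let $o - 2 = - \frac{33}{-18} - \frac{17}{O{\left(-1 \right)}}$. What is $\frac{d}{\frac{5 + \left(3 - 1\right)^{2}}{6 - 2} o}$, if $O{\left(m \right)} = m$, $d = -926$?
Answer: $- \frac{7408}{375} \approx -19.755$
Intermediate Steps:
$o = \frac{125}{6}$ ($o = 2 - \left(-17 - \frac{11}{6}\right) = 2 - - \frac{113}{6} = 2 + \left(\frac{11}{6} + 17\right) = 2 + \frac{113}{6} = \frac{125}{6} \approx 20.833$)
$\frac{d}{\frac{5 + \left(3 - 1\right)^{2}}{6 - 2} o} = - \frac{926}{\frac{5 + \left(3 - 1\right)^{2}}{6 - 2} \cdot \frac{125}{6}} = - \frac{926}{\frac{5 + 2^{2}}{4} \cdot \frac{125}{6}} = - \frac{926}{\left(5 + 4\right) \frac{1}{4} \cdot \frac{125}{6}} = - \frac{926}{9 \cdot \frac{1}{4} \cdot \frac{125}{6}} = - \frac{926}{\frac{9}{4} \cdot \frac{125}{6}} = - \frac{926}{\frac{375}{8}} = \left(-926\right) \frac{8}{375} = - \frac{7408}{375}$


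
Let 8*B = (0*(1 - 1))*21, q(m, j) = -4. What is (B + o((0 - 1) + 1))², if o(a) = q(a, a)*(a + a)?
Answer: 0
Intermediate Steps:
o(a) = -8*a (o(a) = -4*(a + a) = -8*a)
B = 0 (B = ((0*(1 - 1))*21)/8 = ((0*0)*21)/8 = (0*21)/8 = (⅛)*0 = 0)
(B + o((0 - 1) + 1))² = (0 - 8*((0 - 1) + 1))² = (0 - 8*(-1 + 1))² = (0 - 8*0)² = (0 + 0)² = 0² = 0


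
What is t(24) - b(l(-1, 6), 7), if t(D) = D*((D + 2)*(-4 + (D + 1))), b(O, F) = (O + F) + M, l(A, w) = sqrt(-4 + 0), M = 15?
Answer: 13082 - 2*I ≈ 13082.0 - 2.0*I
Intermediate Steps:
l(A, w) = 2*I (l(A, w) = sqrt(-4) = 2*I)
b(O, F) = 15 + F + O (b(O, F) = (O + F) + 15 = (F + O) + 15 = 15 + F + O)
t(D) = D*(-3 + D)*(2 + D) (t(D) = D*((2 + D)*(-4 + (1 + D))) = D*((2 + D)*(-3 + D)) = D*((-3 + D)*(2 + D)) = D*(-3 + D)*(2 + D))
t(24) - b(l(-1, 6), 7) = 24*(-6 + 24**2 - 1*24) - (15 + 7 + 2*I) = 24*(-6 + 576 - 24) - (22 + 2*I) = 24*546 + (-22 - 2*I) = 13104 + (-22 - 2*I) = 13082 - 2*I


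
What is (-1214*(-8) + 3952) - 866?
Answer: 12798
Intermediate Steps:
(-1214*(-8) + 3952) - 866 = (9712 + 3952) - 866 = 13664 - 866 = 12798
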